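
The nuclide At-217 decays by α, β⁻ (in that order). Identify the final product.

Start: (A, Z) = (217, 85).
After α: (213, 83).
After β⁻: (213, 84).
Z = 84 is polonium.

Po-213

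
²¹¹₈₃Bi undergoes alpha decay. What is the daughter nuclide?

Alpha decay: mass number changes by -4, atomic number by -2.
A: 211 − 4 = 207; Z: 83 − 2 = 81.
Z = 81 is thallium, so the daughter is ²⁰⁷₈₁Tl.

Tl-207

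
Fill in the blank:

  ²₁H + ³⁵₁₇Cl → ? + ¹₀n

Conserve mass number: 2 + 35 = A + 1, so A = 36.
Conserve atomic number: 1 + 17 = Z + 0, so Z = 18.
Z = 18 is argon, so the species is ³⁶₁₈Ar.

Ar-36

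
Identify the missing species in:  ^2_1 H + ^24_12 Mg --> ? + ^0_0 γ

Conserve mass number: 2 + 24 = A + 0, so A = 26.
Conserve atomic number: 1 + 12 = Z + 0, so Z = 13.
Z = 13 is aluminium, so the species is ^26_13 Al.

Al-26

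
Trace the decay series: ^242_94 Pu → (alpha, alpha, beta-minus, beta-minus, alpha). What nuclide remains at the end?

Th-230

Start: (A, Z) = (242, 94).
After α: (238, 92).
After α: (234, 90).
After β⁻: (234, 91).
After β⁻: (234, 92).
After α: (230, 90).
Z = 90 is thorium.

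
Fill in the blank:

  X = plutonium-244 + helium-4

Cm-248

Conserve mass number: A = 244 + 4, so A = 248.
Conserve atomic number: Z = 94 + 2, so Z = 96.
Z = 96 is curium, so the species is curium-248.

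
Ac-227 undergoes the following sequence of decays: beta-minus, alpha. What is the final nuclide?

Ra-223

Start: (A, Z) = (227, 89).
After β⁻: (227, 90).
After α: (223, 88).
Z = 88 is radium.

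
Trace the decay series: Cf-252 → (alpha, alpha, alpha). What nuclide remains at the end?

Start: (A, Z) = (252, 98).
After α: (248, 96).
After α: (244, 94).
After α: (240, 92).
Z = 92 is uranium.

U-240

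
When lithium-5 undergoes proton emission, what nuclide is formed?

He-4

Proton emission: mass number changes by -1, atomic number by -1.
A: 5 − 1 = 4; Z: 3 − 1 = 2.
Z = 2 is helium, so the daughter is helium-4.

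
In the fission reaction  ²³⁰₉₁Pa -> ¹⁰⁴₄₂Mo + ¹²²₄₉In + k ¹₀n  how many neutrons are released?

4

Conserve mass number: 230 = 104 + 122 + k, so k = 230 − 226 = 4.
Check atomic number: 91 = 42 + 49 + 0 = 91. ✓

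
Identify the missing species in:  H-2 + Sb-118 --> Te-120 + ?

Conserve mass number: 2 + 118 = 120 + A, so A = 0.
Conserve atomic number: 1 + 51 = 52 + Z, so Z = 0.
A = 0 and Z = 0 is γ — a gamma ray.

gamma ray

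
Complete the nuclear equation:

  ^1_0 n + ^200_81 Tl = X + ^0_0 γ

Tl-201

Conserve mass number: 1 + 200 = A + 0, so A = 201.
Conserve atomic number: 0 + 81 = Z + 0, so Z = 81.
Z = 81 is thallium, so the species is ^201_81 Tl.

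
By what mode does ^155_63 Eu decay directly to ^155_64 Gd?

ΔA = 155 − 155 = 0; ΔZ = 64 − 63 = +1.
A is unchanged and Z rises by 1 — a neutron has become a proton (β⁻ decay).

beta-minus decay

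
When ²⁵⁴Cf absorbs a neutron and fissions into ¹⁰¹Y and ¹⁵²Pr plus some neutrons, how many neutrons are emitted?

2

Conserve mass number: 255 = 101 + 152 + k, so k = 255 − 253 = 2.
Check atomic number: 98 = 39 + 59 + 0 = 98. ✓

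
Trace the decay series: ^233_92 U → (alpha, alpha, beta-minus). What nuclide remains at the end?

Start: (A, Z) = (233, 92).
After α: (229, 90).
After α: (225, 88).
After β⁻: (225, 89).
Z = 89 is actinium.

Ac-225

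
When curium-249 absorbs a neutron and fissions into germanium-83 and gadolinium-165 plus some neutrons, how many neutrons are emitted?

Conserve mass number: 250 = 83 + 165 + k, so k = 250 − 248 = 2.
Check atomic number: 96 = 32 + 64 + 0 = 96. ✓

2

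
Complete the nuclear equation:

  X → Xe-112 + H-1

Cs-113

Conserve mass number: A = 112 + 1, so A = 113.
Conserve atomic number: Z = 54 + 1, so Z = 55.
Z = 55 is caesium, so the species is Cs-113.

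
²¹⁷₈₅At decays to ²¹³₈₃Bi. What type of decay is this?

alpha decay

ΔA = 213 − 217 = -4; ΔZ = 83 − 85 = -2.
A drops by 4 and Z drops by 2 — the signature of alpha emission.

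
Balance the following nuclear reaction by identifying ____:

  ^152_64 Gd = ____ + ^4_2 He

Sm-148

Conserve mass number: 152 = A + 4, so A = 148.
Conserve atomic number: 64 = Z + 2, so Z = 62.
Z = 62 is samarium, so the species is ^148_62 Sm.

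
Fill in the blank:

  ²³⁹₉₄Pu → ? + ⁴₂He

U-235

Conserve mass number: 239 = A + 4, so A = 235.
Conserve atomic number: 94 = Z + 2, so Z = 92.
Z = 92 is uranium, so the species is ²³⁵₉₂U.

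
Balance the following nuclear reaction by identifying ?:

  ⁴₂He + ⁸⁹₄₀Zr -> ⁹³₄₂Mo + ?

gamma ray

Conserve mass number: 4 + 89 = 93 + A, so A = 0.
Conserve atomic number: 2 + 40 = 42 + Z, so Z = 0.
A = 0 and Z = 0 is ⁰₀γ — a gamma ray.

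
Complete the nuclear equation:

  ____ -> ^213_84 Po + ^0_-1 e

Bi-213

Conserve mass number: A = 213 + 0, so A = 213.
Conserve atomic number: Z = 84 − 1, so Z = 83.
Z = 83 is bismuth, so the species is ^213_83 Bi.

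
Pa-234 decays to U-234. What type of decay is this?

beta-minus decay

ΔA = 234 − 234 = 0; ΔZ = 92 − 91 = +1.
A is unchanged and Z rises by 1 — a neutron has become a proton (β⁻ decay).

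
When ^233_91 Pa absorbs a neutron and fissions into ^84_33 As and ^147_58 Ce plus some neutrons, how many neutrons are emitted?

3

Conserve mass number: 234 = 84 + 147 + k, so k = 234 − 231 = 3.
Check atomic number: 91 = 33 + 58 + 0 = 91. ✓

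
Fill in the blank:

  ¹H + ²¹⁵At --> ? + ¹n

Conserve mass number: 1 + 215 = A + 1, so A = 215.
Conserve atomic number: 1 + 85 = Z + 0, so Z = 86.
Z = 86 is radon, so the species is ²¹⁵Rn.

Rn-215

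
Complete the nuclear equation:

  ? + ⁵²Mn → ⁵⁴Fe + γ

Conserve mass number: A + 52 = 54 + 0, so A = 2.
Conserve atomic number: Z + 25 = 26 + 0, so Z = 1.
A = 2 and Z = 1 is ²H — a deuteron.

deuteron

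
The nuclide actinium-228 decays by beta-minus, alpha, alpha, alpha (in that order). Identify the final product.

Po-216

Start: (A, Z) = (228, 89).
After β⁻: (228, 90).
After α: (224, 88).
After α: (220, 86).
After α: (216, 84).
Z = 84 is polonium.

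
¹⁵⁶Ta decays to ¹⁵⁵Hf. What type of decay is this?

ΔA = 155 − 156 = -1; ΔZ = 72 − 73 = -1.
A drops by 1 and Z drops by 1 — a proton was emitted.

proton emission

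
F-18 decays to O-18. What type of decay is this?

ΔA = 18 − 18 = 0; ΔZ = 8 − 9 = -1.
A is unchanged and Z drops by 1 — a proton has become a neutron (β⁺ emission or electron capture).

beta-plus decay or electron capture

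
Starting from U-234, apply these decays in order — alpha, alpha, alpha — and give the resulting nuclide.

Start: (A, Z) = (234, 92).
After α: (230, 90).
After α: (226, 88).
After α: (222, 86).
Z = 86 is radon.

Rn-222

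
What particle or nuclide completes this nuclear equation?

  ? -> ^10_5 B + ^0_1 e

C-10

Conserve mass number: A = 10 + 0, so A = 10.
Conserve atomic number: Z = 5 + 1, so Z = 6.
Z = 6 is carbon, so the species is ^10_6 C.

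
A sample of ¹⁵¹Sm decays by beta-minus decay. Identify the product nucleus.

Beta-minus decay: mass number changes by +0, atomic number by +1.
A: 151 = 151; Z: 62 + 1 = 63.
Z = 63 is europium, so the daughter is ¹⁵¹Eu.

Eu-151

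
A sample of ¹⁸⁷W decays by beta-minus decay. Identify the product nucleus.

Beta-minus decay: mass number changes by +0, atomic number by +1.
A: 187 = 187; Z: 74 + 1 = 75.
Z = 75 is rhenium, so the daughter is ¹⁸⁷Re.

Re-187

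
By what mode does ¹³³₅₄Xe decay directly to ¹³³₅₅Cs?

beta-minus decay

ΔA = 133 − 133 = 0; ΔZ = 55 − 54 = +1.
A is unchanged and Z rises by 1 — a neutron has become a proton (β⁻ decay).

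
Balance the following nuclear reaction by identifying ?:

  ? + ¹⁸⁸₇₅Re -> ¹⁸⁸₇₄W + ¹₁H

neutron

Conserve mass number: A + 188 = 188 + 1, so A = 1.
Conserve atomic number: Z + 75 = 74 + 1, so Z = 0.
A = 1 and Z = 0 is ¹₀n — a neutron.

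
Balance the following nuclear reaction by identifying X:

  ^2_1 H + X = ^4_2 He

deuteron

Conserve mass number: 2 + A = 4, so A = 2.
Conserve atomic number: 1 + Z = 2, so Z = 1.
A = 2 and Z = 1 is ^2_1 H — a deuteron.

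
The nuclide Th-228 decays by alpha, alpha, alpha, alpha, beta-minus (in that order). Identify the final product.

Bi-212

Start: (A, Z) = (228, 90).
After α: (224, 88).
After α: (220, 86).
After α: (216, 84).
After α: (212, 82).
After β⁻: (212, 83).
Z = 83 is bismuth.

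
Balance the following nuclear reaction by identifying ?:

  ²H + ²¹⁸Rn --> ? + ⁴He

Conserve mass number: 2 + 218 = A + 4, so A = 216.
Conserve atomic number: 1 + 86 = Z + 2, so Z = 85.
Z = 85 is astatine, so the species is ²¹⁶At.

At-216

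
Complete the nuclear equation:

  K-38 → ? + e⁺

Ar-38

Conserve mass number: 38 = A + 0, so A = 38.
Conserve atomic number: 19 = Z + 1, so Z = 18.
Z = 18 is argon, so the species is Ar-38.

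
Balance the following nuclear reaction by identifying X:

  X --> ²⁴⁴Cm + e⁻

Conserve mass number: A = 244 + 0, so A = 244.
Conserve atomic number: Z = 96 − 1, so Z = 95.
Z = 95 is americium, so the species is ²⁴⁴Am.

Am-244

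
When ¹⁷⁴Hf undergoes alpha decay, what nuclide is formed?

Yb-170

Alpha decay: mass number changes by -4, atomic number by -2.
A: 174 − 4 = 170; Z: 72 − 2 = 70.
Z = 70 is ytterbium, so the daughter is ¹⁷⁰Yb.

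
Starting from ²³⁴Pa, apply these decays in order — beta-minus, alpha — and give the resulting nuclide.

Start: (A, Z) = (234, 91).
After β⁻: (234, 92).
After α: (230, 90).
Z = 90 is thorium.

Th-230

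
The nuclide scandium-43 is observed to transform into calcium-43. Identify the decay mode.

ΔA = 43 − 43 = 0; ΔZ = 20 − 21 = -1.
A is unchanged and Z drops by 1 — a proton has become a neutron (β⁺ emission or electron capture).

beta-plus decay or electron capture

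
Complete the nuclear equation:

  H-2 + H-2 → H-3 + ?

proton

Conserve mass number: 2 + 2 = 3 + A, so A = 1.
Conserve atomic number: 1 + 1 = 1 + Z, so Z = 1.
A = 1 and Z = 1 is H-1 — a proton.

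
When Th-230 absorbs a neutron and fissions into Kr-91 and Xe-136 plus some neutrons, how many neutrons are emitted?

4

Conserve mass number: 231 = 91 + 136 + k, so k = 231 − 227 = 4.
Check atomic number: 90 = 36 + 54 + 0 = 90. ✓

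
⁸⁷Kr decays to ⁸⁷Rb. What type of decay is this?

ΔA = 87 − 87 = 0; ΔZ = 37 − 36 = +1.
A is unchanged and Z rises by 1 — a neutron has become a proton (β⁻ decay).

beta-minus decay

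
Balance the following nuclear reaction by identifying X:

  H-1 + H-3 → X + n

He-3

Conserve mass number: 1 + 3 = A + 1, so A = 3.
Conserve atomic number: 1 + 1 = Z + 0, so Z = 2.
Z = 2 is helium, so the species is He-3.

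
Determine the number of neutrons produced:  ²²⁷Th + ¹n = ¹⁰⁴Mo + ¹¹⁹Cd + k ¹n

5

Conserve mass number: 228 = 104 + 119 + k, so k = 228 − 223 = 5.
Check atomic number: 90 = 42 + 48 + 0 = 90. ✓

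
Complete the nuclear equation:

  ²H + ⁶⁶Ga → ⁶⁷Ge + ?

Conserve mass number: 2 + 66 = 67 + A, so A = 1.
Conserve atomic number: 1 + 31 = 32 + Z, so Z = 0.
A = 1 and Z = 0 is ¹n — a neutron.

neutron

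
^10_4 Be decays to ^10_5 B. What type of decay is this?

beta-minus decay

ΔA = 10 − 10 = 0; ΔZ = 5 − 4 = +1.
A is unchanged and Z rises by 1 — a neutron has become a proton (β⁻ decay).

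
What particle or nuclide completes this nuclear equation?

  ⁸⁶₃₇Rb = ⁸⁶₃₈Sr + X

beta-minus particle

Conserve mass number: 86 = 86 + A, so A = 0.
Conserve atomic number: 37 = 38 + Z, so Z = -1.
A = 0 and Z = -1 is ⁰₋₁e — a beta-minus particle.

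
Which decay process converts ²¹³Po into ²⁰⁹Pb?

ΔA = 209 − 213 = -4; ΔZ = 82 − 84 = -2.
A drops by 4 and Z drops by 2 — the signature of alpha emission.

alpha decay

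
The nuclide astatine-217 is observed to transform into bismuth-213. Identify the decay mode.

ΔA = 213 − 217 = -4; ΔZ = 83 − 85 = -2.
A drops by 4 and Z drops by 2 — the signature of alpha emission.

alpha decay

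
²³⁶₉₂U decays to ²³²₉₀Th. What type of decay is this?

ΔA = 232 − 236 = -4; ΔZ = 90 − 92 = -2.
A drops by 4 and Z drops by 2 — the signature of alpha emission.

alpha decay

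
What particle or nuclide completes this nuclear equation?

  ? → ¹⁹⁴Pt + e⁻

Ir-194

Conserve mass number: A = 194 + 0, so A = 194.
Conserve atomic number: Z = 78 − 1, so Z = 77.
Z = 77 is iridium, so the species is ¹⁹⁴Ir.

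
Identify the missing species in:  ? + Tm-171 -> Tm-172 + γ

Conserve mass number: A + 171 = 172 + 0, so A = 1.
Conserve atomic number: Z + 69 = 69 + 0, so Z = 0.
A = 1 and Z = 0 is n — a neutron.

neutron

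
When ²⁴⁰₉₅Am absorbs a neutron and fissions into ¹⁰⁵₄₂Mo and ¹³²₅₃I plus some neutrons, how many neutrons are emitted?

Conserve mass number: 241 = 105 + 132 + k, so k = 241 − 237 = 4.
Check atomic number: 95 = 42 + 53 + 0 = 95. ✓

4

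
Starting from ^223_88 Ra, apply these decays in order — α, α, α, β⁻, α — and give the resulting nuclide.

Tl-207

Start: (A, Z) = (223, 88).
After α: (219, 86).
After α: (215, 84).
After α: (211, 82).
After β⁻: (211, 83).
After α: (207, 81).
Z = 81 is thallium.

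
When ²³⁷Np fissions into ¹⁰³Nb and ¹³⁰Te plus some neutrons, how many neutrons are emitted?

Conserve mass number: 237 = 103 + 130 + k, so k = 237 − 233 = 4.
Check atomic number: 93 = 41 + 52 + 0 = 93. ✓

4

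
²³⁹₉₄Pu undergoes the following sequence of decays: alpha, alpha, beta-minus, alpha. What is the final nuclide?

Ac-227

Start: (A, Z) = (239, 94).
After α: (235, 92).
After α: (231, 90).
After β⁻: (231, 91).
After α: (227, 89).
Z = 89 is actinium.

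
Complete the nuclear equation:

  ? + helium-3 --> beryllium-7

Conserve mass number: A + 3 = 7, so A = 4.
Conserve atomic number: Z + 2 = 4, so Z = 2.
A = 4 and Z = 2 is helium-4 — an alpha particle.

alpha particle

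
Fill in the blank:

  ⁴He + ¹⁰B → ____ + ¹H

Conserve mass number: 4 + 10 = A + 1, so A = 13.
Conserve atomic number: 2 + 5 = Z + 1, so Z = 6.
Z = 6 is carbon, so the species is ¹³C.

C-13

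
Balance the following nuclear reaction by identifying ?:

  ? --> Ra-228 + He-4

Th-232

Conserve mass number: A = 228 + 4, so A = 232.
Conserve atomic number: Z = 88 + 2, so Z = 90.
Z = 90 is thorium, so the species is Th-232.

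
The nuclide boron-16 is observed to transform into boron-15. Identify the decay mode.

ΔA = 15 − 16 = -1; ΔZ = 5 − 5 = +0.
A drops by 1 with Z unchanged — a neutron was emitted.

neutron emission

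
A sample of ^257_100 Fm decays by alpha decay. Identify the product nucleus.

Alpha decay: mass number changes by -4, atomic number by -2.
A: 257 − 4 = 253; Z: 100 − 2 = 98.
Z = 98 is californium, so the daughter is ^253_98 Cf.

Cf-253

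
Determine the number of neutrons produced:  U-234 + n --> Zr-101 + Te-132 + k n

2

Conserve mass number: 235 = 101 + 132 + k, so k = 235 − 233 = 2.
Check atomic number: 92 = 40 + 52 + 0 = 92. ✓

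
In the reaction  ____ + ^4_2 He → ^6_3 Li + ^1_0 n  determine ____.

triton

Conserve mass number: A + 4 = 6 + 1, so A = 3.
Conserve atomic number: Z + 2 = 3 + 0, so Z = 1.
A = 3 and Z = 1 is ^3_1 H — a triton.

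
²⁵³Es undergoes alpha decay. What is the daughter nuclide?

Bk-249

Alpha decay: mass number changes by -4, atomic number by -2.
A: 253 − 4 = 249; Z: 99 − 2 = 97.
Z = 97 is berkelium, so the daughter is ²⁴⁹Bk.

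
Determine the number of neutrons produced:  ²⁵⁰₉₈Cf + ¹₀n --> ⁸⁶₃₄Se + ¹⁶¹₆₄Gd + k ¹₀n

Conserve mass number: 251 = 86 + 161 + k, so k = 251 − 247 = 4.
Check atomic number: 98 = 34 + 64 + 0 = 98. ✓

4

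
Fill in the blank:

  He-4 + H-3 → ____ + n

Li-6

Conserve mass number: 4 + 3 = A + 1, so A = 6.
Conserve atomic number: 2 + 1 = Z + 0, so Z = 3.
Z = 3 is lithium, so the species is Li-6.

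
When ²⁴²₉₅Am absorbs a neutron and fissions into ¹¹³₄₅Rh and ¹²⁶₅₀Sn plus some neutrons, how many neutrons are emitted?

Conserve mass number: 243 = 113 + 126 + k, so k = 243 − 239 = 4.
Check atomic number: 95 = 45 + 50 + 0 = 95. ✓

4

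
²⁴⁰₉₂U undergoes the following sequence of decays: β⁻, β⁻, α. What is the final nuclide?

U-236

Start: (A, Z) = (240, 92).
After β⁻: (240, 93).
After β⁻: (240, 94).
After α: (236, 92).
Z = 92 is uranium.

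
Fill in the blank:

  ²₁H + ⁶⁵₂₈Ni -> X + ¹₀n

Cu-66

Conserve mass number: 2 + 65 = A + 1, so A = 66.
Conserve atomic number: 1 + 28 = Z + 0, so Z = 29.
Z = 29 is copper, so the species is ⁶⁶₂₉Cu.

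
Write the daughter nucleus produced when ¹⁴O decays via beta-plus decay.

Beta-plus decay: mass number changes by +0, atomic number by -1.
A: 14 = 14; Z: 8 − 1 = 7.
Z = 7 is nitrogen, so the daughter is ¹⁴N.

N-14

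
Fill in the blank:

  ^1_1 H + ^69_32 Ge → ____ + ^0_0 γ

As-70

Conserve mass number: 1 + 69 = A + 0, so A = 70.
Conserve atomic number: 1 + 32 = Z + 0, so Z = 33.
Z = 33 is arsenic, so the species is ^70_33 As.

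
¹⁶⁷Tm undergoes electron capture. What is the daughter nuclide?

Electron capture: mass number changes by +0, atomic number by -1.
A: 167 = 167; Z: 69 − 1 = 68.
Z = 68 is erbium, so the daughter is ¹⁶⁷Er.

Er-167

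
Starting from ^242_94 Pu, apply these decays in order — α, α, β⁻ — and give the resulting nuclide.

Start: (A, Z) = (242, 94).
After α: (238, 92).
After α: (234, 90).
After β⁻: (234, 91).
Z = 91 is protactinium.

Pa-234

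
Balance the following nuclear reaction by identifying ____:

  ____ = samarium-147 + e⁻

Pm-147

Conserve mass number: A = 147 + 0, so A = 147.
Conserve atomic number: Z = 62 − 1, so Z = 61.
Z = 61 is promethium, so the species is promethium-147.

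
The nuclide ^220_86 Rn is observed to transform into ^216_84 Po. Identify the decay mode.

ΔA = 216 − 220 = -4; ΔZ = 84 − 86 = -2.
A drops by 4 and Z drops by 2 — the signature of alpha emission.

alpha decay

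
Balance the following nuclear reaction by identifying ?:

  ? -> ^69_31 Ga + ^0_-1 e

Conserve mass number: A = 69 + 0, so A = 69.
Conserve atomic number: Z = 31 − 1, so Z = 30.
Z = 30 is zinc, so the species is ^69_30 Zn.

Zn-69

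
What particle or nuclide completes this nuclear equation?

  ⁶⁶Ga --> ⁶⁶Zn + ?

Conserve mass number: 66 = 66 + A, so A = 0.
Conserve atomic number: 31 = 30 + Z, so Z = 1.
A = 0 and Z = 1 is e⁺ — a positron.

positron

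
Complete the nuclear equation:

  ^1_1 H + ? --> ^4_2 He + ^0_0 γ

Conserve mass number: 1 + A = 4 + 0, so A = 3.
Conserve atomic number: 1 + Z = 2 + 0, so Z = 1.
A = 3 and Z = 1 is ^3_1 H — a triton.

triton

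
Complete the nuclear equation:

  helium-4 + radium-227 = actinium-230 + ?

proton

Conserve mass number: 4 + 227 = 230 + A, so A = 1.
Conserve atomic number: 2 + 88 = 89 + Z, so Z = 1.
A = 1 and Z = 1 is hydrogen-1 — a proton.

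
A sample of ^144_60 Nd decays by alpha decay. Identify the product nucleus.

Ce-140

Alpha decay: mass number changes by -4, atomic number by -2.
A: 144 − 4 = 140; Z: 60 − 2 = 58.
Z = 58 is cerium, so the daughter is ^140_58 Ce.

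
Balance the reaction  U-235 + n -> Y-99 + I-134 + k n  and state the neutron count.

3

Conserve mass number: 236 = 99 + 134 + k, so k = 236 − 233 = 3.
Check atomic number: 92 = 39 + 53 + 0 = 92. ✓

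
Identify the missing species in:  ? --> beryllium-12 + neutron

Be-13

Conserve mass number: A = 12 + 1, so A = 13.
Conserve atomic number: Z = 4 + 0, so Z = 4.
Z = 4 is beryllium, so the species is beryllium-13.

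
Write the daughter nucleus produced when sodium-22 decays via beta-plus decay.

Ne-22

Beta-plus decay: mass number changes by +0, atomic number by -1.
A: 22 = 22; Z: 11 − 1 = 10.
Z = 10 is neon, so the daughter is neon-22.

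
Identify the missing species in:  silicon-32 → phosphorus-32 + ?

beta-minus particle

Conserve mass number: 32 = 32 + A, so A = 0.
Conserve atomic number: 14 = 15 + Z, so Z = -1.
A = 0 and Z = -1 is e⁻ — a beta-minus particle.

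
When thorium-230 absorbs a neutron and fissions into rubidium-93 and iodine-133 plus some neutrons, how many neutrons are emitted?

Conserve mass number: 231 = 93 + 133 + k, so k = 231 − 226 = 5.
Check atomic number: 90 = 37 + 53 + 0 = 90. ✓

5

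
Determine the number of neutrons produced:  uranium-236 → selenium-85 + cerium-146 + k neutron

5

Conserve mass number: 236 = 85 + 146 + k, so k = 236 − 231 = 5.
Check atomic number: 92 = 34 + 58 + 0 = 92. ✓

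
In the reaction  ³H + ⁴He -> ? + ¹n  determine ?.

Li-6

Conserve mass number: 3 + 4 = A + 1, so A = 6.
Conserve atomic number: 1 + 2 = Z + 0, so Z = 3.
Z = 3 is lithium, so the species is ⁶Li.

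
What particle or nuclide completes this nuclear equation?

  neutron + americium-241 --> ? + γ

Am-242

Conserve mass number: 1 + 241 = A + 0, so A = 242.
Conserve atomic number: 0 + 95 = Z + 0, so Z = 95.
Z = 95 is americium, so the species is americium-242.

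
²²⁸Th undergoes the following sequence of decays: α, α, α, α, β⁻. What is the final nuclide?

Start: (A, Z) = (228, 90).
After α: (224, 88).
After α: (220, 86).
After α: (216, 84).
After α: (212, 82).
After β⁻: (212, 83).
Z = 83 is bismuth.

Bi-212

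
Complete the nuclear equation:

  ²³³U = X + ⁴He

Th-229

Conserve mass number: 233 = A + 4, so A = 229.
Conserve atomic number: 92 = Z + 2, so Z = 90.
Z = 90 is thorium, so the species is ²²⁹Th.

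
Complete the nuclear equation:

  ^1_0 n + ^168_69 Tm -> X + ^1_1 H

Conserve mass number: 1 + 168 = A + 1, so A = 168.
Conserve atomic number: 0 + 69 = Z + 1, so Z = 68.
Z = 68 is erbium, so the species is ^168_68 Er.

Er-168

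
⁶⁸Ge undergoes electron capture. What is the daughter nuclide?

Electron capture: mass number changes by +0, atomic number by -1.
A: 68 = 68; Z: 32 − 1 = 31.
Z = 31 is gallium, so the daughter is ⁶⁸Ga.

Ga-68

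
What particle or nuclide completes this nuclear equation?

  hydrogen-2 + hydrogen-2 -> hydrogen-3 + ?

Conserve mass number: 2 + 2 = 3 + A, so A = 1.
Conserve atomic number: 1 + 1 = 1 + Z, so Z = 1.
A = 1 and Z = 1 is hydrogen-1 — a proton.

proton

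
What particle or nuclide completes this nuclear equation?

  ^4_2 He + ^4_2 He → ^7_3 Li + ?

proton

Conserve mass number: 4 + 4 = 7 + A, so A = 1.
Conserve atomic number: 2 + 2 = 3 + Z, so Z = 1.
A = 1 and Z = 1 is ^1_1 H — a proton.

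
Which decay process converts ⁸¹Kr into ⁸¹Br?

beta-plus decay or electron capture

ΔA = 81 − 81 = 0; ΔZ = 35 − 36 = -1.
A is unchanged and Z drops by 1 — a proton has become a neutron (β⁺ emission or electron capture).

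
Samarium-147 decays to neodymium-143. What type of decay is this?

alpha decay

ΔA = 143 − 147 = -4; ΔZ = 60 − 62 = -2.
A drops by 4 and Z drops by 2 — the signature of alpha emission.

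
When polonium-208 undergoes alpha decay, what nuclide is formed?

Pb-204

Alpha decay: mass number changes by -4, atomic number by -2.
A: 208 − 4 = 204; Z: 84 − 2 = 82.
Z = 82 is lead, so the daughter is lead-204.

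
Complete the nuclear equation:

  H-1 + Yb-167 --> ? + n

Conserve mass number: 1 + 167 = A + 1, so A = 167.
Conserve atomic number: 1 + 70 = Z + 0, so Z = 71.
Z = 71 is lutetium, so the species is Lu-167.

Lu-167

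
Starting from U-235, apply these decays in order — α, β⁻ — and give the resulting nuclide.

Start: (A, Z) = (235, 92).
After α: (231, 90).
After β⁻: (231, 91).
Z = 91 is protactinium.

Pa-231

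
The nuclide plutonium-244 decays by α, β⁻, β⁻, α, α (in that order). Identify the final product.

Th-232

Start: (A, Z) = (244, 94).
After α: (240, 92).
After β⁻: (240, 93).
After β⁻: (240, 94).
After α: (236, 92).
After α: (232, 90).
Z = 90 is thorium.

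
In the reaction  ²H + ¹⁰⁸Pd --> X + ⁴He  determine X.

Conserve mass number: 2 + 108 = A + 4, so A = 106.
Conserve atomic number: 1 + 46 = Z + 2, so Z = 45.
Z = 45 is rhodium, so the species is ¹⁰⁶Rh.

Rh-106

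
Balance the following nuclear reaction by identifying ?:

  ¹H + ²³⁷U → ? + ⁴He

Conserve mass number: 1 + 237 = A + 4, so A = 234.
Conserve atomic number: 1 + 92 = Z + 2, so Z = 91.
Z = 91 is protactinium, so the species is ²³⁴Pa.

Pa-234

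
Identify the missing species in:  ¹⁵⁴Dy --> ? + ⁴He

Gd-150

Conserve mass number: 154 = A + 4, so A = 150.
Conserve atomic number: 66 = Z + 2, so Z = 64.
Z = 64 is gadolinium, so the species is ¹⁵⁰Gd.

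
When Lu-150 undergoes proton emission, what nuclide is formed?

Proton emission: mass number changes by -1, atomic number by -1.
A: 150 − 1 = 149; Z: 71 − 1 = 70.
Z = 70 is ytterbium, so the daughter is Yb-149.

Yb-149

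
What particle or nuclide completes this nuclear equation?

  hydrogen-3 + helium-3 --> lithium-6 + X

gamma ray

Conserve mass number: 3 + 3 = 6 + A, so A = 0.
Conserve atomic number: 1 + 2 = 3 + Z, so Z = 0.
A = 0 and Z = 0 is γ — a gamma ray.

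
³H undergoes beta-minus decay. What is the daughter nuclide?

Beta-minus decay: mass number changes by +0, atomic number by +1.
A: 3 = 3; Z: 1 + 1 = 2.
Z = 2 is helium, so the daughter is ³He.

He-3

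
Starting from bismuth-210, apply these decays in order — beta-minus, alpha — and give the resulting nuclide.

Pb-206

Start: (A, Z) = (210, 83).
After β⁻: (210, 84).
After α: (206, 82).
Z = 82 is lead.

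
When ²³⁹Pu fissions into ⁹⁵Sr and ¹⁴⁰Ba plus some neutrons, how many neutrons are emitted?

4

Conserve mass number: 239 = 95 + 140 + k, so k = 239 − 235 = 4.
Check atomic number: 94 = 38 + 56 + 0 = 94. ✓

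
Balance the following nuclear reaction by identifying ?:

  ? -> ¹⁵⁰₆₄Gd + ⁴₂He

Conserve mass number: A = 150 + 4, so A = 154.
Conserve atomic number: Z = 64 + 2, so Z = 66.
Z = 66 is dysprosium, so the species is ¹⁵⁴₆₆Dy.

Dy-154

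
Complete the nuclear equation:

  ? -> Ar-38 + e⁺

K-38

Conserve mass number: A = 38 + 0, so A = 38.
Conserve atomic number: Z = 18 + 1, so Z = 19.
Z = 19 is potassium, so the species is K-38.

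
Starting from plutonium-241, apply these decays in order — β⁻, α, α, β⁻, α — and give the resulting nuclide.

Th-229

Start: (A, Z) = (241, 94).
After β⁻: (241, 95).
After α: (237, 93).
After α: (233, 91).
After β⁻: (233, 92).
After α: (229, 90).
Z = 90 is thorium.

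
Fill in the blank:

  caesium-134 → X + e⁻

Conserve mass number: 134 = A + 0, so A = 134.
Conserve atomic number: 55 = Z − 1, so Z = 56.
Z = 56 is barium, so the species is barium-134.

Ba-134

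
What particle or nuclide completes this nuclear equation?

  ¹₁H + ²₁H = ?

He-3

Conserve mass number: 1 + 2 = A, so A = 3.
Conserve atomic number: 1 + 1 = Z, so Z = 2.
Z = 2 is helium, so the species is ³₂He.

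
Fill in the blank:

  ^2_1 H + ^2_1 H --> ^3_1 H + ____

Conserve mass number: 2 + 2 = 3 + A, so A = 1.
Conserve atomic number: 1 + 1 = 1 + Z, so Z = 1.
A = 1 and Z = 1 is ^1_1 H — a proton.

proton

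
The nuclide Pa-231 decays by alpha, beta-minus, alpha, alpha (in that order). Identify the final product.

Rn-219

Start: (A, Z) = (231, 91).
After α: (227, 89).
After β⁻: (227, 90).
After α: (223, 88).
After α: (219, 86).
Z = 86 is radon.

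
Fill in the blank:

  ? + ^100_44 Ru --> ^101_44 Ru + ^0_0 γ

neutron

Conserve mass number: A + 100 = 101 + 0, so A = 1.
Conserve atomic number: Z + 44 = 44 + 0, so Z = 0.
A = 1 and Z = 0 is ^1_0 n — a neutron.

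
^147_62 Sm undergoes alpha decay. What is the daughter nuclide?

Alpha decay: mass number changes by -4, atomic number by -2.
A: 147 − 4 = 143; Z: 62 − 2 = 60.
Z = 60 is neodymium, so the daughter is ^143_60 Nd.

Nd-143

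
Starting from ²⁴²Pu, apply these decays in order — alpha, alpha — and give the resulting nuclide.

Th-234

Start: (A, Z) = (242, 94).
After α: (238, 92).
After α: (234, 90).
Z = 90 is thorium.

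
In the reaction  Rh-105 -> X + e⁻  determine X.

Conserve mass number: 105 = A + 0, so A = 105.
Conserve atomic number: 45 = Z − 1, so Z = 46.
Z = 46 is palladium, so the species is Pd-105.

Pd-105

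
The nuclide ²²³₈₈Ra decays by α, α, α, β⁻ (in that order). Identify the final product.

Bi-211

Start: (A, Z) = (223, 88).
After α: (219, 86).
After α: (215, 84).
After α: (211, 82).
After β⁻: (211, 83).
Z = 83 is bismuth.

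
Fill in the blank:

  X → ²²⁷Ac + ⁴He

Conserve mass number: A = 227 + 4, so A = 231.
Conserve atomic number: Z = 89 + 2, so Z = 91.
Z = 91 is protactinium, so the species is ²³¹Pa.

Pa-231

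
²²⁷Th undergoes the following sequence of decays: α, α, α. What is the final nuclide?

Start: (A, Z) = (227, 90).
After α: (223, 88).
After α: (219, 86).
After α: (215, 84).
Z = 84 is polonium.

Po-215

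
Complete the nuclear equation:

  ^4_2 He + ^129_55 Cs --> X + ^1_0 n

Conserve mass number: 4 + 129 = A + 1, so A = 132.
Conserve atomic number: 2 + 55 = Z + 0, so Z = 57.
Z = 57 is lanthanum, so the species is ^132_57 La.

La-132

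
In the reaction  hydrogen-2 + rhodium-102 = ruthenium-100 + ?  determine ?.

alpha particle

Conserve mass number: 2 + 102 = 100 + A, so A = 4.
Conserve atomic number: 1 + 45 = 44 + Z, so Z = 2.
A = 4 and Z = 2 is helium-4 — an alpha particle.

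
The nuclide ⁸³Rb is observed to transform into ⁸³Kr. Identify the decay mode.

beta-plus decay or electron capture

ΔA = 83 − 83 = 0; ΔZ = 36 − 37 = -1.
A is unchanged and Z drops by 1 — a proton has become a neutron (β⁺ emission or electron capture).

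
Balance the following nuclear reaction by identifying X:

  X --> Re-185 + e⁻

W-185

Conserve mass number: A = 185 + 0, so A = 185.
Conserve atomic number: Z = 75 − 1, so Z = 74.
Z = 74 is tungsten, so the species is W-185.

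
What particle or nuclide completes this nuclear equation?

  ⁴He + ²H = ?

Conserve mass number: 4 + 2 = A, so A = 6.
Conserve atomic number: 2 + 1 = Z, so Z = 3.
Z = 3 is lithium, so the species is ⁶Li.

Li-6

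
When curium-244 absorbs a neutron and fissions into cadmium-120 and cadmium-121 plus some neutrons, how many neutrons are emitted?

4

Conserve mass number: 245 = 120 + 121 + k, so k = 245 − 241 = 4.
Check atomic number: 96 = 48 + 48 + 0 = 96. ✓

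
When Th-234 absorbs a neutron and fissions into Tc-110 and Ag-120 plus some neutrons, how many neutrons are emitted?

Conserve mass number: 235 = 110 + 120 + k, so k = 235 − 230 = 5.
Check atomic number: 90 = 43 + 47 + 0 = 90. ✓

5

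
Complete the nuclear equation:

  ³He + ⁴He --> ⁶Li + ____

Conserve mass number: 3 + 4 = 6 + A, so A = 1.
Conserve atomic number: 2 + 2 = 3 + Z, so Z = 1.
A = 1 and Z = 1 is ¹H — a proton.

proton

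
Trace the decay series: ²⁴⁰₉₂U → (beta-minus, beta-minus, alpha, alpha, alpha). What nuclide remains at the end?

Start: (A, Z) = (240, 92).
After β⁻: (240, 93).
After β⁻: (240, 94).
After α: (236, 92).
After α: (232, 90).
After α: (228, 88).
Z = 88 is radium.

Ra-228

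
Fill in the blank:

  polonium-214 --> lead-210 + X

Conserve mass number: 214 = 210 + A, so A = 4.
Conserve atomic number: 84 = 82 + Z, so Z = 2.
A = 4 and Z = 2 is helium-4 — an alpha particle.

alpha particle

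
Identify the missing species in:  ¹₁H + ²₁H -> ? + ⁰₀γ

He-3

Conserve mass number: 1 + 2 = A + 0, so A = 3.
Conserve atomic number: 1 + 1 = Z + 0, so Z = 2.
Z = 2 is helium, so the species is ³₂He.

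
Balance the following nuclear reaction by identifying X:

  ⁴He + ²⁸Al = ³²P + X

Conserve mass number: 4 + 28 = 32 + A, so A = 0.
Conserve atomic number: 2 + 13 = 15 + Z, so Z = 0.
A = 0 and Z = 0 is γ — a gamma ray.

gamma ray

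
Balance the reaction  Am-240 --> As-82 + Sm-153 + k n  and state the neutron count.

5

Conserve mass number: 240 = 82 + 153 + k, so k = 240 − 235 = 5.
Check atomic number: 95 = 33 + 62 + 0 = 95. ✓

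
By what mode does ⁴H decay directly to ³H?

ΔA = 3 − 4 = -1; ΔZ = 1 − 1 = +0.
A drops by 1 with Z unchanged — a neutron was emitted.

neutron emission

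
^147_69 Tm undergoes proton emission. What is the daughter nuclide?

Er-146

Proton emission: mass number changes by -1, atomic number by -1.
A: 147 − 1 = 146; Z: 69 − 1 = 68.
Z = 68 is erbium, so the daughter is ^146_68 Er.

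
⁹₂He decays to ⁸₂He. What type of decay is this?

ΔA = 8 − 9 = -1; ΔZ = 2 − 2 = +0.
A drops by 1 with Z unchanged — a neutron was emitted.

neutron emission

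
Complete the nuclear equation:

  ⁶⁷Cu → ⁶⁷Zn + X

Conserve mass number: 67 = 67 + A, so A = 0.
Conserve atomic number: 29 = 30 + Z, so Z = -1.
A = 0 and Z = -1 is e⁻ — a beta-minus particle.

beta-minus particle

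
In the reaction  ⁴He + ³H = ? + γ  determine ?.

Conserve mass number: 4 + 3 = A + 0, so A = 7.
Conserve atomic number: 2 + 1 = Z + 0, so Z = 3.
Z = 3 is lithium, so the species is ⁷Li.

Li-7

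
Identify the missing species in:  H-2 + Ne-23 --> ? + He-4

F-21

Conserve mass number: 2 + 23 = A + 4, so A = 21.
Conserve atomic number: 1 + 10 = Z + 2, so Z = 9.
Z = 9 is fluorine, so the species is F-21.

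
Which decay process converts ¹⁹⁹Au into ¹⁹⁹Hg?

beta-minus decay

ΔA = 199 − 199 = 0; ΔZ = 80 − 79 = +1.
A is unchanged and Z rises by 1 — a neutron has become a proton (β⁻ decay).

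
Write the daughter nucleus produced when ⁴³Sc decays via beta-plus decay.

Ca-43

Beta-plus decay: mass number changes by +0, atomic number by -1.
A: 43 = 43; Z: 21 − 1 = 20.
Z = 20 is calcium, so the daughter is ⁴³Ca.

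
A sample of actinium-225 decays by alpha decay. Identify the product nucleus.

Alpha decay: mass number changes by -4, atomic number by -2.
A: 225 − 4 = 221; Z: 89 − 2 = 87.
Z = 87 is francium, so the daughter is francium-221.

Fr-221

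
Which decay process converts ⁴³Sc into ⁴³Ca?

ΔA = 43 − 43 = 0; ΔZ = 20 − 21 = -1.
A is unchanged and Z drops by 1 — a proton has become a neutron (β⁺ emission or electron capture).

beta-plus decay or electron capture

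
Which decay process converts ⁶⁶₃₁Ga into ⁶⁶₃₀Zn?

ΔA = 66 − 66 = 0; ΔZ = 30 − 31 = -1.
A is unchanged and Z drops by 1 — a proton has become a neutron (β⁺ emission or electron capture).

beta-plus decay or electron capture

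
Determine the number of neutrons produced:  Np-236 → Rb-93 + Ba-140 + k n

Conserve mass number: 236 = 93 + 140 + k, so k = 236 − 233 = 3.
Check atomic number: 93 = 37 + 56 + 0 = 93. ✓

3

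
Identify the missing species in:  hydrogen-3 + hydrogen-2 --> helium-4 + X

Conserve mass number: 3 + 2 = 4 + A, so A = 1.
Conserve atomic number: 1 + 1 = 2 + Z, so Z = 0.
A = 1 and Z = 0 is neutron — a neutron.

neutron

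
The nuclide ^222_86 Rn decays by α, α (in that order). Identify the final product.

Start: (A, Z) = (222, 86).
After α: (218, 84).
After α: (214, 82).
Z = 82 is lead.

Pb-214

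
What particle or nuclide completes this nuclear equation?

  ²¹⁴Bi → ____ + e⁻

Conserve mass number: 214 = A + 0, so A = 214.
Conserve atomic number: 83 = Z − 1, so Z = 84.
Z = 84 is polonium, so the species is ²¹⁴Po.

Po-214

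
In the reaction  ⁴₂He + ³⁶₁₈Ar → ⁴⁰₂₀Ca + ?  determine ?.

gamma ray

Conserve mass number: 4 + 36 = 40 + A, so A = 0.
Conserve atomic number: 2 + 18 = 20 + Z, so Z = 0.
A = 0 and Z = 0 is ⁰₀γ — a gamma ray.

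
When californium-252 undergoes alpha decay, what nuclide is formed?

Alpha decay: mass number changes by -4, atomic number by -2.
A: 252 − 4 = 248; Z: 98 − 2 = 96.
Z = 96 is curium, so the daughter is curium-248.

Cm-248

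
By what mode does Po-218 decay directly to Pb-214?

ΔA = 214 − 218 = -4; ΔZ = 82 − 84 = -2.
A drops by 4 and Z drops by 2 — the signature of alpha emission.

alpha decay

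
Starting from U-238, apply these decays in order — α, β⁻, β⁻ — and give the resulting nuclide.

Start: (A, Z) = (238, 92).
After α: (234, 90).
After β⁻: (234, 91).
After β⁻: (234, 92).
Z = 92 is uranium.

U-234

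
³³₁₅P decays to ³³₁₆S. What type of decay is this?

ΔA = 33 − 33 = 0; ΔZ = 16 − 15 = +1.
A is unchanged and Z rises by 1 — a neutron has become a proton (β⁻ decay).

beta-minus decay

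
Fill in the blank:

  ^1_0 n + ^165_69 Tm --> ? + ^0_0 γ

Conserve mass number: 1 + 165 = A + 0, so A = 166.
Conserve atomic number: 0 + 69 = Z + 0, so Z = 69.
Z = 69 is thulium, so the species is ^166_69 Tm.

Tm-166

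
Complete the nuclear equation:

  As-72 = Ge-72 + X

positron

Conserve mass number: 72 = 72 + A, so A = 0.
Conserve atomic number: 33 = 32 + Z, so Z = 1.
A = 0 and Z = 1 is e⁺ — a positron.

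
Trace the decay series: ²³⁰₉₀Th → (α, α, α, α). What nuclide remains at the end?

Pb-214

Start: (A, Z) = (230, 90).
After α: (226, 88).
After α: (222, 86).
After α: (218, 84).
After α: (214, 82).
Z = 82 is lead.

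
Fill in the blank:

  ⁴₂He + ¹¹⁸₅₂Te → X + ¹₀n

Conserve mass number: 4 + 118 = A + 1, so A = 121.
Conserve atomic number: 2 + 52 = Z + 0, so Z = 54.
Z = 54 is xenon, so the species is ¹²¹₅₄Xe.

Xe-121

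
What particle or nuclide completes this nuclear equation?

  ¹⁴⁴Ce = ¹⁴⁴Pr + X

beta-minus particle

Conserve mass number: 144 = 144 + A, so A = 0.
Conserve atomic number: 58 = 59 + Z, so Z = -1.
A = 0 and Z = -1 is e⁻ — a beta-minus particle.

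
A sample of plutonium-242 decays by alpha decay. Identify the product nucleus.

U-238

Alpha decay: mass number changes by -4, atomic number by -2.
A: 242 − 4 = 238; Z: 94 − 2 = 92.
Z = 92 is uranium, so the daughter is uranium-238.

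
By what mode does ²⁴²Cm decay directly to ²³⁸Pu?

ΔA = 238 − 242 = -4; ΔZ = 94 − 96 = -2.
A drops by 4 and Z drops by 2 — the signature of alpha emission.

alpha decay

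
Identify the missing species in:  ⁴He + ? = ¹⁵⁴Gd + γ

Sm-150

Conserve mass number: 4 + A = 154 + 0, so A = 150.
Conserve atomic number: 2 + Z = 64 + 0, so Z = 62.
Z = 62 is samarium, so the species is ¹⁵⁰Sm.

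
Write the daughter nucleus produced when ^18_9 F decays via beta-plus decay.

O-18

Beta-plus decay: mass number changes by +0, atomic number by -1.
A: 18 = 18; Z: 9 − 1 = 8.
Z = 8 is oxygen, so the daughter is ^18_8 O.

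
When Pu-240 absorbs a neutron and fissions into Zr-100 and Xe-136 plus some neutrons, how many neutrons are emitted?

5

Conserve mass number: 241 = 100 + 136 + k, so k = 241 − 236 = 5.
Check atomic number: 94 = 40 + 54 + 0 = 94. ✓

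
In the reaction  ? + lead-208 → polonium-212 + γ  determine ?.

Conserve mass number: A + 208 = 212 + 0, so A = 4.
Conserve atomic number: Z + 82 = 84 + 0, so Z = 2.
A = 4 and Z = 2 is helium-4 — an alpha particle.

alpha particle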